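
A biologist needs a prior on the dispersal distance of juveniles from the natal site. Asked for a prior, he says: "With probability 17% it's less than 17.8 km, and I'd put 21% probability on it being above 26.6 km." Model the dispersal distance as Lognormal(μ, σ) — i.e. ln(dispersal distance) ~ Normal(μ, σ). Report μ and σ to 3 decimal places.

If T ~ Lognormal(μ,σ) then ln T ~ Normal(μ,σ), so the p-quantile of ln T is μ + z_p·σ.
ln(17.8) = 2.879 and ln(26.6) = 3.281; z_{0.17} = -0.9542, z_{0.79} = 0.8064.
σ = (3.281 − 2.879)/(0.8064 − (-0.9542)) = 0.228.
μ = 2.879 − (-0.9542)·0.228 = 3.097.

μ ≈ 3.097, σ ≈ 0.228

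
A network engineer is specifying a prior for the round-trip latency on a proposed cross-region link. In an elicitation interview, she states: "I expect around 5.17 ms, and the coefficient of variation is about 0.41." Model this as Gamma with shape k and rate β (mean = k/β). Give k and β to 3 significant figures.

k ≈ 5.95, β ≈ 1.15

For Gamma(k, rate β): mean = k/β, variance = k/β², so CV = 1/√k.
CV = 0.41, hence k = 1/CV² = 5.95.
Then β = k/mean = 5.95/5.17 = 1.15.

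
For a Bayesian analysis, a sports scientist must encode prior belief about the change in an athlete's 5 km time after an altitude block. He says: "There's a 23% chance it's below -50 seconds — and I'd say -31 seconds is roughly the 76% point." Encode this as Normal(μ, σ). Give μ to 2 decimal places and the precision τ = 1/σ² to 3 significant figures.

μ = -40.29, τ = 0.00579

The p-quantile of Normal(μ,σ) is μ + z_p·σ, with z_{0.23} = -0.7388 and z_{0.76} = 0.7063.
Eliminate σ: μ = (z₂·x₁ − z₁·x₂)/(z₂ − z₁) = (0.7063·-50 − (-0.7388)·-31)/1.445 = -40.29.
Then σ = (x₂ − x₁)/(z₂ − z₁) = (-31 − -50)/1.445 = 13.15.
Precision τ = 1/σ² = 1/13.15² = 0.00579.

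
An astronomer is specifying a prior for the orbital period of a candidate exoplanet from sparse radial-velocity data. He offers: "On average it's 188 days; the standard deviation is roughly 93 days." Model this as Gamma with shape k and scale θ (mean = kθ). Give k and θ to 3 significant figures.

k ≈ 4.09, θ ≈ 46

For Gamma(k, scale θ): mean = kθ, variance = kθ², so CV = 1/√k.
CV = SD/mean = 93/188 = 0.4947, hence k = 1/CV² = 4.09.
Then θ = mean/k = 188/4.09 = 46.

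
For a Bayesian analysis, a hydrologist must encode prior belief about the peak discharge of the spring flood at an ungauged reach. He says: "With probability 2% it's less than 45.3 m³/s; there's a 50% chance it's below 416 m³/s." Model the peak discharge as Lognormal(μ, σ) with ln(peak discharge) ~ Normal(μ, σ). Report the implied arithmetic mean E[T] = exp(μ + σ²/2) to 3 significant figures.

E[T] ≈ 745 m³/s

If T ~ Lognormal(μ,σ) then ln T ~ Normal(μ,σ), so the p-quantile of ln T is μ + z_p·σ.
ln(45.3) = 3.813 and ln(416) = 6.031; z_{0.02} = -2.054, z_{0.5} = 0.
σ = (6.031 − 3.813)/(0 − (-2.054)) = 1.080.
μ = 3.813 − (-2.054)·1.080 = 6.031.
E[T] = exp(μ + σ²/2) = exp(6.031 + 0.5828) = 745 m³/s.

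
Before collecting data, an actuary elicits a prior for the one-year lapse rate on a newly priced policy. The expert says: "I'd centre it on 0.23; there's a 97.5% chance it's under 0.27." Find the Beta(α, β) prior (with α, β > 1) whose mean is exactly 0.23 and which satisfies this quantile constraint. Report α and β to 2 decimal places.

With mean 0.23 fixed, write α = 0.23s, β = 0.77s where s = α+β.
Need P(θ < 0.27) = 0.975 under Beta(0.23s, 0.77s). Normal approximation: (q−m)/√(m(1−m)/s) ≈ z_{0.975} = 1.96, so s ≈ 0.23·0.77·(1.96)²/(0.27−0.23)² = 425.2.
At s = 425.2: P(θ<0.27) ≈ 0.972. Adjusting to match 0.975 gives s ≈ 448.79.
So α = 0.23·448.79 ≈ 103.22, β = 0.77·448.79 ≈ 345.57.

α ≈ 103.22, β ≈ 345.57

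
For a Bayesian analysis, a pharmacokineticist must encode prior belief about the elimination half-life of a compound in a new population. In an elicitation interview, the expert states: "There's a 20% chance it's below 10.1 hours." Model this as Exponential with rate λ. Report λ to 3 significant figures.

P(T < 10.1) = 1 − e^(−λ·10.1) = 0.2, so λ = −ln(1−0.2)/10.1 = −ln(0.8)/10.1 = 0.0221.

λ ≈ 0.0221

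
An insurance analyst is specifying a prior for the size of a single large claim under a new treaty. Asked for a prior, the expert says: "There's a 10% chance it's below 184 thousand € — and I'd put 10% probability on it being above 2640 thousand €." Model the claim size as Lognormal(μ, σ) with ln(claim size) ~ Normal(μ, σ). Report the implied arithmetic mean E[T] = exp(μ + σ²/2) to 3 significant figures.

If T ~ Lognormal(μ,σ) then ln T ~ Normal(μ,σ), so the p-quantile of ln T is μ + z_p·σ.
ln(184) = 5.215 and ln(2640) = 7.879; z_{0.1} = -1.282, z_{0.9} = 1.282.
σ = (7.879 − 5.215)/(1.282 − (-1.282)) = 1.039.
μ = 5.215 − (-1.282)·1.039 = 6.547.
E[T] = exp(μ + σ²/2) = exp(6.547 + 0.5400) = 1200 thousand €.

E[T] ≈ 1200 thousand €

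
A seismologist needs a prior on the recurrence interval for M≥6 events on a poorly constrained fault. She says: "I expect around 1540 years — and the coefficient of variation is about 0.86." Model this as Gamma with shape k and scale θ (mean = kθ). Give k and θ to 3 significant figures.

k ≈ 1.35, θ ≈ 1140

For Gamma(k, scale θ): mean = kθ, variance = kθ², so CV = 1/√k.
CV = 0.86, hence k = 1/CV² = 1.35.
Then θ = mean/k = 1540/1.35 = 1140.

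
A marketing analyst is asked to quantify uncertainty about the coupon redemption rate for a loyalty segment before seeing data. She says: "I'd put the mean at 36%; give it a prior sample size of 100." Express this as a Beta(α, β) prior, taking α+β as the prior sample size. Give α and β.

α = 36, β = 64

Under the effective-sample-size interpretation, Beta(α, β) has prior mean α/(α+β) and prior sample size α+β.
So α+β = 100 and α/(α+β) = 0.36, giving α = 0.36·100 = 36 and β = 100 − 36 = 64.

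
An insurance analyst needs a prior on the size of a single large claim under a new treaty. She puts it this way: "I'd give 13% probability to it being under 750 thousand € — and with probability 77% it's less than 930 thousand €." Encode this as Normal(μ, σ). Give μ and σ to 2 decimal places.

μ = 858.70, σ = 96.50

The p-quantile of Normal(μ,σ) is μ + z_p·σ, with z_{0.13} = -1.126 and z_{0.77} = 0.7388.
Eliminate σ: μ = (z₂·x₁ − z₁·x₂)/(z₂ − z₁) = (0.7388·750 − (-1.126)·930)/1.865 = 858.70.
Then σ = (x₂ − x₁)/(z₂ − z₁) = (930 − 750)/1.865 = 96.50.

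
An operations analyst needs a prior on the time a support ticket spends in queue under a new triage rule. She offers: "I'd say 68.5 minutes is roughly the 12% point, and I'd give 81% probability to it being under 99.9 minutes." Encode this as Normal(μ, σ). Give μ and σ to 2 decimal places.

For Normal(μ,σ), the p-quantile is μ + z_p·σ. Here z_{0.12} = -1.175, z_{0.81} = 0.8779.
So 68.5 = μ − 1.175σ and 99.9 = μ + 0.8779σ.
Subtracting: σ = (99.9 − 68.5)/(0.8779 − (-1.175)) = 15.30.
Then μ = 68.5 − (-1.175)·15.30 = 86.47.

μ = 86.47, σ = 15.30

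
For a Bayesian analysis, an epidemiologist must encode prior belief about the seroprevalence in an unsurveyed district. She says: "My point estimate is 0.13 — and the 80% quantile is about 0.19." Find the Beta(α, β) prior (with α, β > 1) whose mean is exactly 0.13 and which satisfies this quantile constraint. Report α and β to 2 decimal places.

α ≈ 2.35, β ≈ 15.73

With mean 0.13 fixed, write α = 0.13s, β = 0.87s where s = α+β.
Need P(θ < 0.19) = 0.8 under Beta(0.13s, 0.87s). Normal approximation: (q−m)/√(m(1−m)/s) ≈ z_{0.8} = 0.842, so s ≈ 0.13·0.87·(0.842)²/(0.19−0.13)² = 22.3.
At s = 22.3: P(θ<0.19) ≈ 0.816. Adjusting to match 0.8 gives s ≈ 18.08.
So α = 0.13·18.08 ≈ 2.35, β = 0.87·18.08 ≈ 15.73.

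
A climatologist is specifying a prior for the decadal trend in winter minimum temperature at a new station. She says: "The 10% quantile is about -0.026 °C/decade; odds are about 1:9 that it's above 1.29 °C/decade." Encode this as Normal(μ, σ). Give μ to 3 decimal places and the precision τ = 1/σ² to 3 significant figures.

μ = 0.632, τ = 3.79

The p-quantile of Normal(μ,σ) is μ + z_p·σ, with z_{0.1} = -1.282 and z_{0.9} = 1.282.
Eliminate σ: μ = (z₂·x₁ − z₁·x₂)/(z₂ − z₁) = (1.282·-0.026 − (-1.282)·1.29)/2.563 = 0.632.
Then σ = (x₂ − x₁)/(z₂ − z₁) = (1.29 − -0.026)/2.563 = 0.513.
Precision τ = 1/σ² = 1/0.5134² = 3.79.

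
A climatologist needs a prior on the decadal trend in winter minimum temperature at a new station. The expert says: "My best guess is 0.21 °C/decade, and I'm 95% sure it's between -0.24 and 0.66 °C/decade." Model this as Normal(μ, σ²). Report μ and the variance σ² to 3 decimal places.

μ = 0.210, σ² = 0.053

A symmetric 95% interval runs μ ± z·σ with z = 1.96.
Half-width = 0.45, so σ = 0.45/1.96 = 0.2296 and σ² = 0.053.
μ is the stated best guess, 0.210.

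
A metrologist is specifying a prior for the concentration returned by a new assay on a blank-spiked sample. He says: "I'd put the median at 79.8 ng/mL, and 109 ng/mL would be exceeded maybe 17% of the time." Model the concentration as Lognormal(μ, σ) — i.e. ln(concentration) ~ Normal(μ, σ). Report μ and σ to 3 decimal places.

If T ~ Lognormal(μ,σ) then ln T ~ Normal(μ,σ), so the p-quantile of ln T is μ + z_p·σ.
ln(79.8) = 4.38 and ln(109) = 4.691; z_{0.5} = 0, z_{0.83} = 0.9542.
σ = (4.691 − 4.38)/(0.9542 − (0)) = 0.327.
μ = 4.38 − (0)·0.327 = 4.380.

μ ≈ 4.380, σ ≈ 0.327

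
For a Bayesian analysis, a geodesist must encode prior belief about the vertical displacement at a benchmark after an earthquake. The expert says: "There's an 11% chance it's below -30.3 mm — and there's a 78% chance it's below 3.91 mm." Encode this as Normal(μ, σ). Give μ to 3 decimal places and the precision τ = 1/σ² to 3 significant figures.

The p-quantile of Normal(μ,σ) is μ + z_p·σ, with z_{0.11} = -1.227 and z_{0.78} = 0.7722.
Eliminate σ: μ = (z₂·x₁ − z₁·x₂)/(z₂ − z₁) = (0.7722·-30.3 − (-1.227)·3.91)/1.999 = -9.307.
Then σ = (x₂ − x₁)/(z₂ − z₁) = (3.91 − -30.3)/1.999 = 17.116.
Precision τ = 1/σ² = 1/17.12² = 0.00341.

μ = -9.307, τ = 0.00341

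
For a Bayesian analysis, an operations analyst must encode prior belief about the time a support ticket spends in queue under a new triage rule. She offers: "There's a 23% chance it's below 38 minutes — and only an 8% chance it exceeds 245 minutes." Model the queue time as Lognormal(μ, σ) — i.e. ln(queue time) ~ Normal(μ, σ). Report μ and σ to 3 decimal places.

If T ~ Lognormal(μ,σ) then ln T ~ Normal(μ,σ), so the p-quantile of ln T is μ + z_p·σ.
ln(38) = 3.638 and ln(245) = 5.501; z_{0.23} = -0.7388, z_{0.92} = 1.405.
σ = (5.501 − 3.638)/(1.405 − (-0.7388)) = 0.869.
μ = 3.638 − (-0.7388)·0.869 = 4.280.

μ ≈ 4.280, σ ≈ 0.869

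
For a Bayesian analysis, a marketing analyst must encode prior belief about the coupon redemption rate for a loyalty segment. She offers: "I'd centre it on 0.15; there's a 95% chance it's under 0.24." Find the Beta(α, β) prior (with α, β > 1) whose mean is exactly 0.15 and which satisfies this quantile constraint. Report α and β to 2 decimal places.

With mean 0.15 fixed, write α = 0.15s, β = 0.85s where s = α+β.
Need P(θ < 0.24) = 0.95 under Beta(0.15s, 0.85s). Normal approximation: (q−m)/√(m(1−m)/s) ≈ z_{0.95} = 1.64, so s ≈ 0.15·0.85·(1.64)²/(0.24−0.15)² = 42.6.
At s = 42.6: P(θ<0.24) ≈ 0.938. Adjusting to match 0.95 gives s ≈ 49.59.
So α = 0.15·49.59 ≈ 7.44, β = 0.85·49.59 ≈ 42.15.

α ≈ 7.44, β ≈ 42.15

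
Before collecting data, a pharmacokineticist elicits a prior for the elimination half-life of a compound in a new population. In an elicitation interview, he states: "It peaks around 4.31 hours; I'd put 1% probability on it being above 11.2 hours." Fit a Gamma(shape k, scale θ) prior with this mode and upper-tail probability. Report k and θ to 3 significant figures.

Gamma(k,θ) with k>1 has mode (k−1)θ, so θ = 4.31/(k−1).
Need P(X < 11.2) = 0.99 with θ tied to k this way. Start at k = 2, θ = 4.31: P(X<11.2) ≈ 0.732.
Too low — raise k to concentrate. Iterating converges to k ≈ 6.1.
Then θ = 4.31/(6.1−1) ≈ 0.845.

k ≈ 6.1, θ ≈ 0.845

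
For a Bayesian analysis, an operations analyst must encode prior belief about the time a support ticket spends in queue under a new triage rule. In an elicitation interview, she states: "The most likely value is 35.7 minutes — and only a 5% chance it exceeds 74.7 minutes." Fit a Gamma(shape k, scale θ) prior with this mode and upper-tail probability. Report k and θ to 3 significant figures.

k ≈ 6.07, θ ≈ 7.04

Gamma(k,θ) with k>1 has mode (k−1)θ, so θ = 35.7/(k−1).
Need P(X < 74.7) = 0.95 with θ tied to k this way. Start at k = 2, θ = 35.7: P(X<74.7) ≈ 0.618.
Too low — raise k to concentrate. Iterating converges to k ≈ 6.07.
Then θ = 35.7/(6.07−1) ≈ 7.04.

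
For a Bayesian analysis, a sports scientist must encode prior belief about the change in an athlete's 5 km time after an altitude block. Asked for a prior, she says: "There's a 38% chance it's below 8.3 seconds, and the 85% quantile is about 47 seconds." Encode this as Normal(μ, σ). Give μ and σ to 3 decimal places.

The p-quantile of Normal(μ,σ) is μ + z_p·σ, with z_{0.38} = -0.3055 and z_{0.85} = 1.036.
Eliminate σ: μ = (z₂·x₁ − z₁·x₂)/(z₂ − z₁) = (1.036·8.3 − (-0.3055)·47)/1.342 = 17.110.
Then σ = (x₂ − x₁)/(z₂ − z₁) = (47 − 8.3)/1.342 = 28.839.

μ = 17.110, σ = 28.839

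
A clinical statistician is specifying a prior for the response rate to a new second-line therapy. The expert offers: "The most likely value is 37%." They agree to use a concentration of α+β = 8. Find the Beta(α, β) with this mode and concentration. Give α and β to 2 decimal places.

α = 3.22, β = 4.78

For α,β > 1 the Beta mode is (α−1)/(α+β−2). With α+β = 8, the mode is (α−1)/6.
Set (α−1)/6 = 0.37 → α = 1 + 0.37·6 = 3.22.
β = 8 − α = 4.78.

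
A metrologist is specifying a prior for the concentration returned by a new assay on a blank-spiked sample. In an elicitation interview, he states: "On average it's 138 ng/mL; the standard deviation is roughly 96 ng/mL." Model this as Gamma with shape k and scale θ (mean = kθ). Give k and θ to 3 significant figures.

k ≈ 2.07, θ ≈ 66.8

For Gamma(k, scale θ): mean = kθ, variance = kθ², so CV = 1/√k.
CV = SD/mean = 96/138 = 0.6957, hence k = 1/CV² = 2.07.
Then θ = mean/k = 138/2.07 = 66.8.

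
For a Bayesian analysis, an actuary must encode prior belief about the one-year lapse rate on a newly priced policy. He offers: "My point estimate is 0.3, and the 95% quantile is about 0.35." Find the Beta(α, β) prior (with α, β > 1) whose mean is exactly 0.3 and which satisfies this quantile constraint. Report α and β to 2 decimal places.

α ≈ 70.59, β ≈ 164.71

With mean 0.3 fixed, write α = 0.3s, β = 0.7s where s = α+β.
Need P(θ < 0.35) = 0.95 under Beta(0.3s, 0.7s). Normal approximation: (q−m)/√(m(1−m)/s) ≈ z_{0.95} = 1.64, so s ≈ 0.3·0.7·(1.64)²/(0.35−0.3)² = 227.3.
At s = 227.3: P(θ<0.35) ≈ 0.947. Adjusting to match 0.95 gives s ≈ 235.29.
So α = 0.3·235.29 ≈ 70.59, β = 0.7·235.29 ≈ 164.71.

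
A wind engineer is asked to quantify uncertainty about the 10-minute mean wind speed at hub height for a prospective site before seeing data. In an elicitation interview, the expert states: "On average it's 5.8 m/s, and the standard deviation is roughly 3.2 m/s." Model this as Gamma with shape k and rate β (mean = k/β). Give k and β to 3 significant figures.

For Gamma(k, rate β): mean = k/β, variance = k/β², so CV = 1/√k.
CV = SD/mean = 3.2/5.8 = 0.5517, hence k = 1/CV² = 3.29.
Then β = k/mean = 3.29/5.8 = 0.566.

k ≈ 3.29, β ≈ 0.566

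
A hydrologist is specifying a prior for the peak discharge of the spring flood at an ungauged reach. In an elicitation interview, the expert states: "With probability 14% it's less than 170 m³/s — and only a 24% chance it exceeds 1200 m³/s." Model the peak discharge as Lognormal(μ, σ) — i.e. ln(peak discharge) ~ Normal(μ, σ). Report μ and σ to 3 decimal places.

If T ~ Lognormal(μ,σ) then ln T ~ Normal(μ,σ), so the p-quantile of ln T is μ + z_p·σ.
ln(170) = 5.136 and ln(1200) = 7.09; z_{0.14} = -1.08, z_{0.76} = 0.7063.
σ = (7.09 − 5.136)/(0.7063 − (-1.08)) = 1.094.
μ = 5.136 − (-1.08)·1.094 = 6.317.

μ ≈ 6.317, σ ≈ 1.094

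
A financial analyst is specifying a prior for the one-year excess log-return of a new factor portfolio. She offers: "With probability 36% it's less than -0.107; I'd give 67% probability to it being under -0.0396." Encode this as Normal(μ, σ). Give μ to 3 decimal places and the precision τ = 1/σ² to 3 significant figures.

μ = -0.077, τ = 140

For Normal(μ,σ), the p-quantile is μ + z_p·σ. Here z_{0.36} = -0.3585, z_{0.67} = 0.4399.
So -0.107 = μ − 0.3585σ and -0.0396 = μ + 0.4399σ.
Subtracting: σ = (-0.0396 − -0.107)/(0.4399 − (-0.3585)) = 0.084.
Then μ = -0.107 − (-0.3585)·0.084 = -0.077.
Precision τ = 1/σ² = 1/0.08442² = 140.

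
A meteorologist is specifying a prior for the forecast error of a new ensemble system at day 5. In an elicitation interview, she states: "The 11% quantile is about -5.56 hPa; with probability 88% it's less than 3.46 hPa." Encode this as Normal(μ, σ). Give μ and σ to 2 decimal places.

For Normal(μ,σ), the p-quantile is μ + z_p·σ. Here z_{0.11} = -1.227, z_{0.88} = 1.175.
So -5.56 = μ − 1.227σ and 3.46 = μ + 1.175σ.
Subtracting: σ = (3.46 − -5.56)/(1.175 − (-1.227)) = 3.76.
Then μ = -5.56 − (-1.227)·3.76 = -0.95.

μ = -0.95, σ = 3.76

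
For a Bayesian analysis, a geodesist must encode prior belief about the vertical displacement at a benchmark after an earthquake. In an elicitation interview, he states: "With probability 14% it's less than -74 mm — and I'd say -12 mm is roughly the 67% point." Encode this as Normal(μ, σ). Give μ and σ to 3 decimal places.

μ = -29.941, σ = 40.783

For Normal(μ,σ), the p-quantile is μ + z_p·σ. Here z_{0.14} = -1.08, z_{0.67} = 0.4399.
So -74 = μ − 1.08σ and -12 = μ + 0.4399σ.
Subtracting: σ = (-12 − -74)/(0.4399 − (-1.08)) = 40.783.
Then μ = -74 − (-1.08)·40.783 = -29.941.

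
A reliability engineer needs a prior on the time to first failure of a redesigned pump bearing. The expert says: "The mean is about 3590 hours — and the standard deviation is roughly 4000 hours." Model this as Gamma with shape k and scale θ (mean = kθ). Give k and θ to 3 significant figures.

k ≈ 0.806, θ ≈ 4460

For Gamma(k, scale θ): mean = kθ, variance = kθ², so CV = 1/√k.
CV = SD/mean = 4000/3590 = 1.114, hence k = 1/CV² = 0.806.
Then θ = mean/k = 3590/0.806 = 4460.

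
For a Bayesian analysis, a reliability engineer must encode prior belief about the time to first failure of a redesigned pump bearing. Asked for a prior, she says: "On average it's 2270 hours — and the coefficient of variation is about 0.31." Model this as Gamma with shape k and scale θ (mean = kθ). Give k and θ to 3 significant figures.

k ≈ 10.4, θ ≈ 218

For Gamma(k, scale θ): mean = kθ, variance = kθ², so CV = 1/√k.
CV = 0.31, hence k = 1/CV² = 10.4.
Then θ = mean/k = 2270/10.4 = 218.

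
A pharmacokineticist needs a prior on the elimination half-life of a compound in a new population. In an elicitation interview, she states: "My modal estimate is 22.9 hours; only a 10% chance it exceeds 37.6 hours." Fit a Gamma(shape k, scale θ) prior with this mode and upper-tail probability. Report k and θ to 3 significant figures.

k ≈ 8.67, θ ≈ 2.99

Gamma(k,θ) with k>1 has mode (k−1)θ, so θ = 22.9/(k−1).
Need P(X < 37.6) = 0.9 with θ tied to k this way. Start at k = 2, θ = 22.9: P(X<37.6) ≈ 0.489.
Too low — raise k to concentrate. Iterating converges to k ≈ 8.67.
Then θ = 22.9/(8.67−1) ≈ 2.99.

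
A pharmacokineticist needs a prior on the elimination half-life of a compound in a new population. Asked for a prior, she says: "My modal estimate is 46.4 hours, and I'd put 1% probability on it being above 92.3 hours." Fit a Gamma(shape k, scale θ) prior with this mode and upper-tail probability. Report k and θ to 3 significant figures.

Gamma(k,θ) with k>1 has mode (k−1)θ, so θ = 46.4/(k−1).
Need P(X < 92.3) = 0.99 with θ tied to k this way. Start at k = 2, θ = 46.4: P(X<92.3) ≈ 0.591.
Too low — raise k to concentrate. Iterating converges to k ≈ 11.4.
Then θ = 46.4/(11.4−1) ≈ 4.46.

k ≈ 11.4, θ ≈ 4.46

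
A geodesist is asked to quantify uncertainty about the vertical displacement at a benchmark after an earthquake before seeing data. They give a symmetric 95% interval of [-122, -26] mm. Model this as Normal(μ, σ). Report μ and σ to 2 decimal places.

μ = -74.00, σ = 24.49

A symmetric 95% interval runs μ ± z·σ with z = 1.96.
Half-width = 48, so σ = 48/1.96 = 24.49.
μ is the interval midpoint, -74.00.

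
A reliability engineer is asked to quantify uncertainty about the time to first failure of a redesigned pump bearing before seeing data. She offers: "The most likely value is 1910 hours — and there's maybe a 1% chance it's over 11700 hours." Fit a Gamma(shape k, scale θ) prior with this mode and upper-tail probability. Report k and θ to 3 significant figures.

Gamma(k,θ) with k>1 has mode (k−1)θ, so θ = 1910/(k−1).
Need P(X < 11700) = 0.99 with θ tied to k this way. Start at k = 2, θ = 1910: P(X<11700) ≈ 0.984.
Too low — raise k to concentrate. Iterating converges to k ≈ 2.12.
Then θ = 1910/(2.12−1) ≈ 1710.

k ≈ 2.12, θ ≈ 1710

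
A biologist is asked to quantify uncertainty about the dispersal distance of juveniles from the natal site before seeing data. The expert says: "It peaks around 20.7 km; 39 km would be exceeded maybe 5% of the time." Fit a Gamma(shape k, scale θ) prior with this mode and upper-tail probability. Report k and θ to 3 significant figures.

Gamma(k,θ) with k>1 has mode (k−1)θ, so θ = 20.7/(k−1).
Need P(X < 39) = 0.95 with θ tied to k this way. Start at k = 2, θ = 20.7: P(X<39) ≈ 0.562.
Too low — raise k to concentrate. Iterating converges to k ≈ 7.93.
Then θ = 20.7/(7.93−1) ≈ 2.99.

k ≈ 7.93, θ ≈ 2.99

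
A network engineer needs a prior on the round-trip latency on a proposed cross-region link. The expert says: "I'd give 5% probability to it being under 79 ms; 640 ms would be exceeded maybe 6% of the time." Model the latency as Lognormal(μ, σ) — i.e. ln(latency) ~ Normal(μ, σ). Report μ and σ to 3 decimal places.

If T ~ Lognormal(μ,σ) then ln T ~ Normal(μ,σ), so the p-quantile of ln T is μ + z_p·σ.
ln(79) = 4.369 and ln(640) = 6.461; z_{0.05} = -1.645, z_{0.94} = 1.555.
σ = (6.461 − 4.369)/(1.555 − (-1.645)) = 0.654.
μ = 4.369 − (-1.645)·0.654 = 5.445.

μ ≈ 5.445, σ ≈ 0.654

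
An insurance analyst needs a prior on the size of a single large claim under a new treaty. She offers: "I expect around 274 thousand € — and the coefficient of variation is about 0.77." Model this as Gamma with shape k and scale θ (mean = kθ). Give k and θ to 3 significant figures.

For Gamma(k, scale θ): mean = kθ, variance = kθ², so CV = 1/√k.
CV = 0.77, hence k = 1/CV² = 1.69.
Then θ = mean/k = 274/1.69 = 162.

k ≈ 1.69, θ ≈ 162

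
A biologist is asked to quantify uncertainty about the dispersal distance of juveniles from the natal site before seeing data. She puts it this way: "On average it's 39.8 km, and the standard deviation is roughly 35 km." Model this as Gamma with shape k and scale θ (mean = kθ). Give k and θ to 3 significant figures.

k ≈ 1.29, θ ≈ 30.8

For Gamma(k, scale θ): mean = kθ, variance = kθ², so CV = 1/√k.
CV = SD/mean = 35/39.8 = 0.8794, hence k = 1/CV² = 1.29.
Then θ = mean/k = 39.8/1.29 = 30.8.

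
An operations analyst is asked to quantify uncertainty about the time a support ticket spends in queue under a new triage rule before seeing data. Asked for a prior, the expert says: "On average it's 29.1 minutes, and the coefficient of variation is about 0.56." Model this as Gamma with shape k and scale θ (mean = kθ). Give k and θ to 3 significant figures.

k ≈ 3.19, θ ≈ 9.13

For Gamma(k, scale θ): mean = kθ, variance = kθ², so CV = 1/√k.
CV = 0.56, hence k = 1/CV² = 3.19.
Then θ = mean/k = 29.1/3.19 = 9.13.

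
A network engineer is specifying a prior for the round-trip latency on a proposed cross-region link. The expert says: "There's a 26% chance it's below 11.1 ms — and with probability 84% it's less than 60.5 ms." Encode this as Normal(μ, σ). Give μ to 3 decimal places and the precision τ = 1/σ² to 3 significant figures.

μ = 30.505, τ = 0.0011

For Normal(μ,σ), the p-quantile is μ + z_p·σ. Here z_{0.26} = -0.6433, z_{0.84} = 0.9945.
So 11.1 = μ − 0.6433σ and 60.5 = μ + 0.9945σ.
Subtracting: σ = (60.5 − 11.1)/(0.9945 − (-0.6433)) = 30.162.
Then μ = 11.1 − (-0.6433)·30.162 = 30.505.
Precision τ = 1/σ² = 1/30.16² = 0.0011.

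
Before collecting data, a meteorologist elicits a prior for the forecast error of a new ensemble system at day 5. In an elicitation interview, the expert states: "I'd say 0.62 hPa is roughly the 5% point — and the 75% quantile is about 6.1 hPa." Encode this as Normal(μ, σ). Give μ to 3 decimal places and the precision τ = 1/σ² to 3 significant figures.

μ = 4.506, τ = 0.179

The p-quantile of Normal(μ,σ) is μ + z_p·σ, with z_{0.05} = -1.645 and z_{0.75} = 0.6745.
Eliminate σ: μ = (z₂·x₁ − z₁·x₂)/(z₂ − z₁) = (0.6745·0.62 − (-1.645)·6.1)/2.319 = 4.506.
Then σ = (x₂ − x₁)/(z₂ − z₁) = (6.1 − 0.62)/2.319 = 2.363.
Precision τ = 1/σ² = 1/2.363² = 0.179.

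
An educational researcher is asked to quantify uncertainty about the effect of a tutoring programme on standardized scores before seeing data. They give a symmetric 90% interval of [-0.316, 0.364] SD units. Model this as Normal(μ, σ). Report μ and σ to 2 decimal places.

μ = 0.02, σ = 0.21

A symmetric 90% interval runs μ ± z·σ with z = 1.645.
Half-width = 0.34, so σ = 0.34/1.645 = 0.21.
μ is the interval midpoint, 0.02.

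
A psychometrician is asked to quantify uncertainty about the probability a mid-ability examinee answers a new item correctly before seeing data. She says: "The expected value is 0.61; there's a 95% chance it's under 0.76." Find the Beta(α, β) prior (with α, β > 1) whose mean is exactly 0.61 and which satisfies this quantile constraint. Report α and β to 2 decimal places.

α ≈ 15.79, β ≈ 10.09

With mean 0.61 fixed, write α = 0.61s, β = 0.39s where s = α+β.
Need P(θ < 0.76) = 0.95 under Beta(0.61s, 0.39s). Normal approximation: (q−m)/√(m(1−m)/s) ≈ z_{0.95} = 1.64, so s ≈ 0.61·0.39·(1.64)²/(0.76−0.61)² = 28.6.
At s = 28.6: P(θ<0.76) ≈ 0.959. Adjusting to match 0.95 gives s ≈ 25.88.
So α = 0.61·25.88 ≈ 15.79, β = 0.39·25.88 ≈ 10.09.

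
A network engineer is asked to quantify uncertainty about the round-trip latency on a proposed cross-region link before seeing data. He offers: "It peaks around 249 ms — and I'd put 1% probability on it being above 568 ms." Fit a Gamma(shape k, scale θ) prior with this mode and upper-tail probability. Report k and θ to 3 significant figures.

k ≈ 8.04, θ ≈ 35.4

Gamma(k,θ) with k>1 has mode (k−1)θ, so θ = 249/(k−1).
Need P(X < 568) = 0.99 with θ tied to k this way. Start at k = 2, θ = 249: P(X<568) ≈ 0.665.
Too low — raise k to concentrate. Iterating converges to k ≈ 8.04.
Then θ = 249/(8.04−1) ≈ 35.4.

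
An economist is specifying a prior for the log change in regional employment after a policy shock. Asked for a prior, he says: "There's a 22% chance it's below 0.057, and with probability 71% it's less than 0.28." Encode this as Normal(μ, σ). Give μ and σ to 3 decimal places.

μ = 0.187, σ = 0.168

The p-quantile of Normal(μ,σ) is μ + z_p·σ, with z_{0.22} = -0.7722 and z_{0.71} = 0.5534.
Eliminate σ: μ = (z₂·x₁ − z₁·x₂)/(z₂ − z₁) = (0.5534·0.057 − (-0.7722)·0.28)/1.326 = 0.187.
Then σ = (x₂ − x₁)/(z₂ − z₁) = (0.28 − 0.057)/1.326 = 0.168.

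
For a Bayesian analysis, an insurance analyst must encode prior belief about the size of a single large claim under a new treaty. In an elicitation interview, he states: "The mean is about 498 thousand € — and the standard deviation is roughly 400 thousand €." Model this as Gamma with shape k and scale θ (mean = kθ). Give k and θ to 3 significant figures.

k ≈ 1.55, θ ≈ 321

For Gamma(k, scale θ): mean = kθ, variance = kθ², so CV = 1/√k.
CV = SD/mean = 400/498 = 0.8032, hence k = 1/CV² = 1.55.
Then θ = mean/k = 498/1.55 = 321.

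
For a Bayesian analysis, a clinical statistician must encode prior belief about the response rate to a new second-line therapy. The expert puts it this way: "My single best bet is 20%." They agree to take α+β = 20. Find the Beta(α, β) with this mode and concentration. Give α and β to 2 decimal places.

α = 4.60, β = 15.40

For α,β > 1 the Beta mode is (α−1)/(α+β−2). With α+β = 20, the mode is (α−1)/18.
Set (α−1)/18 = 0.2 → α = 1 + 0.2·18 = 4.60.
β = 20 − α = 15.40.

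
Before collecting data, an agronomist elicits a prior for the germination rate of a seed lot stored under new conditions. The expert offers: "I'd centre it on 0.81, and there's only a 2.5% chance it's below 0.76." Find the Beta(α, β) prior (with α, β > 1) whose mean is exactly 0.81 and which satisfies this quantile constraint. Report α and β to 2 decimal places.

α ≈ 208.76, β ≈ 48.97

With mean 0.81 fixed, write α = 0.81s, β = 0.19s where s = α+β.
Need P(θ < 0.76) = 0.025 under Beta(0.81s, 0.19s). Normal approximation: (q−m)/√(m(1−m)/s) ≈ z_{0.025} = -1.96, so s ≈ 0.81·0.19·(-1.96)²/(0.76−0.81)² = 236.5.
At s = 236.5: P(θ<0.76) ≈ 0.030. Adjusting to match 0.025 gives s ≈ 257.73.
So α = 0.81·257.73 ≈ 208.76, β = 0.19·257.73 ≈ 48.97.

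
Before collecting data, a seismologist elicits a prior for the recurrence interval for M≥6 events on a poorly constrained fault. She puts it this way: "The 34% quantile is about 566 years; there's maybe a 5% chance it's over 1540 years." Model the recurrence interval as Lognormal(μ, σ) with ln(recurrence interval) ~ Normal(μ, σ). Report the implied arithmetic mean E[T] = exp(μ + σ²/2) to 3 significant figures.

If T ~ Lognormal(μ,σ) then ln T ~ Normal(μ,σ), so the p-quantile of ln T is μ + z_p·σ.
ln(566) = 6.339 and ln(1540) = 7.34; z_{0.34} = -0.4125, z_{0.95} = 1.645.
σ = (7.34 − 6.339)/(1.645 − (-0.4125)) = 0.487.
μ = 6.339 − (-0.4125)·0.487 = 6.539.
E[T] = exp(μ + σ²/2) = exp(6.539 + 0.1184) = 779 years.

E[T] ≈ 779 years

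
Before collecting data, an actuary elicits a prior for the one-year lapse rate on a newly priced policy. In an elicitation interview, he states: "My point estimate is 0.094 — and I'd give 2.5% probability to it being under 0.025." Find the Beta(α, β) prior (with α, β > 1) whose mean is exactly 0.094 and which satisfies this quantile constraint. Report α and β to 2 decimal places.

α ≈ 3.68, β ≈ 35.48

With mean 0.094 fixed, write α = 0.094s, β = 0.906s where s = α+β.
Need P(θ < 0.025) = 0.025 under Beta(0.094s, 0.906s). Normal approximation: (q−m)/√(m(1−m)/s) ≈ z_{0.025} = -1.96, so s ≈ 0.094·0.906·(-1.96)²/(0.025−0.094)² = 68.7.
At s = 68.7: P(θ<0.025) ≈ 0.004. Adjusting to match 0.025 gives s ≈ 39.16.
So α = 0.094·39.16 ≈ 3.68, β = 0.906·39.16 ≈ 35.48.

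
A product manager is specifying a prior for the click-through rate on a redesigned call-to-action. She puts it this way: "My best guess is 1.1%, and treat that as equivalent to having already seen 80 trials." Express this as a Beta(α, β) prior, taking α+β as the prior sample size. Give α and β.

α = 0.88, β = 79.12

Under the effective-sample-size interpretation, Beta(α, β) has prior mean α/(α+β) and prior sample size α+β.
So α+β = 80 and α/(α+β) = 0.011, giving α = 0.011·80 = 0.88 and β = 80 − 0.88 = 79.12.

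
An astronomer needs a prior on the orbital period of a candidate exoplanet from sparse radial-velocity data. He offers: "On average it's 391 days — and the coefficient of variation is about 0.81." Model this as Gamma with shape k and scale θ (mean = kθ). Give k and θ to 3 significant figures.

For Gamma(k, scale θ): mean = kθ, variance = kθ², so CV = 1/√k.
CV = 0.81, hence k = 1/CV² = 1.52.
Then θ = mean/k = 391/1.52 = 257.

k ≈ 1.52, θ ≈ 257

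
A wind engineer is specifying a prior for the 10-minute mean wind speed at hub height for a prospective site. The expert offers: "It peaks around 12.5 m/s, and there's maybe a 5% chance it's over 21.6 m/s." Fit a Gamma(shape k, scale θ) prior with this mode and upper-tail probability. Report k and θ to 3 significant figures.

Gamma(k,θ) with k>1 has mode (k−1)θ, so θ = 12.5/(k−1).
Need P(X < 21.6) = 0.95 with θ tied to k this way. Start at k = 2, θ = 12.5: P(X<21.6) ≈ 0.515.
Too low — raise k to concentrate. Iterating converges to k ≈ 10.3.
Then θ = 12.5/(10.3−1) ≈ 1.34.

k ≈ 10.3, θ ≈ 1.34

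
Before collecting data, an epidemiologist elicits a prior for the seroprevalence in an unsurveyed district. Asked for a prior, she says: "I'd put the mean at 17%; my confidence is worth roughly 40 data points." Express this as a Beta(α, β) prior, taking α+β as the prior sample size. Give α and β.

Under the effective-sample-size interpretation, Beta(α, β) has prior mean α/(α+β) and prior sample size α+β.
So α+β = 40 and α/(α+β) = 0.17, giving α = 0.17·40 = 6.8 and β = 40 − 6.8 = 33.2.

α = 6.8, β = 33.2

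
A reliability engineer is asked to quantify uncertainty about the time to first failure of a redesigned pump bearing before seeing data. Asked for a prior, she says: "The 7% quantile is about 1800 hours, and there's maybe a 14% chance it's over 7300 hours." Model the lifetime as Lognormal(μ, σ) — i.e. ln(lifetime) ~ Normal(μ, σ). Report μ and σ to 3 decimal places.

μ ≈ 8.304, σ ≈ 0.548

If T ~ Lognormal(μ,σ) then ln T ~ Normal(μ,σ), so the p-quantile of ln T is μ + z_p·σ.
ln(1800) = 7.496 and ln(7300) = 8.896; z_{0.07} = -1.476, z_{0.86} = 1.08.
σ = (8.896 − 7.496)/(1.08 − (-1.476)) = 0.548.
μ = 7.496 − (-1.476)·0.548 = 8.304.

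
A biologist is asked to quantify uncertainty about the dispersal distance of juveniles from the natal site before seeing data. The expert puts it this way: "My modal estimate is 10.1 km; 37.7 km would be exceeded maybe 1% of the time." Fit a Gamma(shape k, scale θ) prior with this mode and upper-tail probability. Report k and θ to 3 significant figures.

Gamma(k,θ) with k>1 has mode (k−1)θ, so θ = 10.1/(k−1).
Need P(X < 37.7) = 0.99 with θ tied to k this way. Start at k = 2, θ = 10.1: P(X<37.7) ≈ 0.887.
Too low — raise k to concentrate. Iterating converges to k ≈ 3.46.
Then θ = 10.1/(3.46−1) ≈ 4.11.

k ≈ 3.46, θ ≈ 4.11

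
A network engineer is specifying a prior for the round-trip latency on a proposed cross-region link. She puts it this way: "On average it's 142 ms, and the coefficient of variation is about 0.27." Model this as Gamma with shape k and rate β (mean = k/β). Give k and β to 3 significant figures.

k ≈ 13.7, β ≈ 0.0966

For Gamma(k, rate β): mean = k/β, variance = k/β², so CV = 1/√k.
CV = 0.27, hence k = 1/CV² = 13.7.
Then β = k/mean = 13.7/142 = 0.0966.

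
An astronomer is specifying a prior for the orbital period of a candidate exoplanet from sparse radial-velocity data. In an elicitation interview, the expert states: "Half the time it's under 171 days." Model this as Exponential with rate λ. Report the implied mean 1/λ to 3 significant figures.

mean ≈ 247 days

Exponential median = ln 2 / λ, so λ = ln 2 / 171.0 = 0.00405.
Mean = 1/λ = 247 days.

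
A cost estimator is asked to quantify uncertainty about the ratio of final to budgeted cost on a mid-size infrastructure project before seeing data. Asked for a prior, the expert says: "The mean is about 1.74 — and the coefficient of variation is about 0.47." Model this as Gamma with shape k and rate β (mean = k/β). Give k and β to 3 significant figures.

k ≈ 4.53, β ≈ 2.6

For Gamma(k, rate β): mean = k/β, variance = k/β², so CV = 1/√k.
CV = 0.47, hence k = 1/CV² = 4.53.
Then β = k/mean = 4.53/1.74 = 2.6.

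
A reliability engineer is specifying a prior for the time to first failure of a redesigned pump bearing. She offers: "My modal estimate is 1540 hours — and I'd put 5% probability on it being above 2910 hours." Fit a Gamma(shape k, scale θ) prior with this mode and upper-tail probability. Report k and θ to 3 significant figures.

Gamma(k,θ) with k>1 has mode (k−1)θ, so θ = 1540/(k−1).
Need P(X < 2910) = 0.95 with θ tied to k this way. Start at k = 2, θ = 1540: P(X<2910) ≈ 0.563.
Too low — raise k to concentrate. Iterating converges to k ≈ 7.87.
Then θ = 1540/(7.87−1) ≈ 224.

k ≈ 7.87, θ ≈ 224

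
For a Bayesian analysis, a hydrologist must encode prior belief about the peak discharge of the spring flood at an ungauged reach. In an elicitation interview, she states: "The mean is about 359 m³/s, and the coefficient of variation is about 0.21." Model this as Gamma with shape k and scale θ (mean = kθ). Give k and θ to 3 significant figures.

For Gamma(k, scale θ): mean = kθ, variance = kθ², so CV = 1/√k.
CV = 0.21, hence k = 1/CV² = 22.7.
Then θ = mean/k = 359/22.7 = 15.8.

k ≈ 22.7, θ ≈ 15.8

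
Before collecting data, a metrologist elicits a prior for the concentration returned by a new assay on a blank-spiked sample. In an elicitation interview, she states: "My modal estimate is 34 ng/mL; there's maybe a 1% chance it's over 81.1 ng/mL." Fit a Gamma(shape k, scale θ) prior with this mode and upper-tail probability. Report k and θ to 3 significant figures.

k ≈ 7.27, θ ≈ 5.42

Gamma(k,θ) with k>1 has mode (k−1)θ, so θ = 34/(k−1).
Need P(X < 81.1) = 0.99 with θ tied to k this way. Start at k = 2, θ = 34: P(X<81.1) ≈ 0.688.
Too low — raise k to concentrate. Iterating converges to k ≈ 7.27.
Then θ = 34/(7.27−1) ≈ 5.42.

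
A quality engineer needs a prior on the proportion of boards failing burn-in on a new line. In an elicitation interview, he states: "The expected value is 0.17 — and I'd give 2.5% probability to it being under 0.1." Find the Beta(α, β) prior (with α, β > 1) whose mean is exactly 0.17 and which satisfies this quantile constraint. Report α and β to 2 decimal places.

α ≈ 15.22, β ≈ 74.30

With mean 0.17 fixed, write α = 0.17s, β = 0.83s where s = α+β.
Need P(θ < 0.1) = 0.025 under Beta(0.17s, 0.83s). Normal approximation: (q−m)/√(m(1−m)/s) ≈ z_{0.025} = -1.96, so s ≈ 0.17·0.83·(-1.96)²/(0.1−0.17)² = 110.6.
At s = 110.6: P(θ<0.1) ≈ 0.014. Adjusting to match 0.025 gives s ≈ 89.52.
So α = 0.17·89.52 ≈ 15.22, β = 0.83·89.52 ≈ 74.30.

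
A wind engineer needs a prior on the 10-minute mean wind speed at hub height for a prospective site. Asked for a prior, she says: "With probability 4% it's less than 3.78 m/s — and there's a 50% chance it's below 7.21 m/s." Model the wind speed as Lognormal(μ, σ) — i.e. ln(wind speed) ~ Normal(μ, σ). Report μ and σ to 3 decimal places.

μ ≈ 1.975, σ ≈ 0.369

If T ~ Lognormal(μ,σ) then ln T ~ Normal(μ,σ), so the p-quantile of ln T is μ + z_p·σ.
ln(3.78) = 1.33 and ln(7.21) = 1.975; z_{0.04} = -1.751, z_{0.5} = 0.
σ = (1.975 − 1.33)/(0 − (-1.751)) = 0.369.
μ = 1.33 − (-1.751)·0.369 = 1.975.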